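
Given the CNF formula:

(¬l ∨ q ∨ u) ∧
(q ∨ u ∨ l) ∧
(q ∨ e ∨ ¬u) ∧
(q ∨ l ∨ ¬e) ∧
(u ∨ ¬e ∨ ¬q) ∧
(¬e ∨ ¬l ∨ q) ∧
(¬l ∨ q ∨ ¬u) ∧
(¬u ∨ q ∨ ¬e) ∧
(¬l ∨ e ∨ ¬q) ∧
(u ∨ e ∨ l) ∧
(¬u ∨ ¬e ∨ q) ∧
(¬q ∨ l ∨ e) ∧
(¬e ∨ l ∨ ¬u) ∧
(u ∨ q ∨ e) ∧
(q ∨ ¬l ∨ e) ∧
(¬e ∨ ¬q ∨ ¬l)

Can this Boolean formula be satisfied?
No

No, the formula is not satisfiable.

No assignment of truth values to the variables can make all 16 clauses true simultaneously.

The formula is UNSAT (unsatisfiable).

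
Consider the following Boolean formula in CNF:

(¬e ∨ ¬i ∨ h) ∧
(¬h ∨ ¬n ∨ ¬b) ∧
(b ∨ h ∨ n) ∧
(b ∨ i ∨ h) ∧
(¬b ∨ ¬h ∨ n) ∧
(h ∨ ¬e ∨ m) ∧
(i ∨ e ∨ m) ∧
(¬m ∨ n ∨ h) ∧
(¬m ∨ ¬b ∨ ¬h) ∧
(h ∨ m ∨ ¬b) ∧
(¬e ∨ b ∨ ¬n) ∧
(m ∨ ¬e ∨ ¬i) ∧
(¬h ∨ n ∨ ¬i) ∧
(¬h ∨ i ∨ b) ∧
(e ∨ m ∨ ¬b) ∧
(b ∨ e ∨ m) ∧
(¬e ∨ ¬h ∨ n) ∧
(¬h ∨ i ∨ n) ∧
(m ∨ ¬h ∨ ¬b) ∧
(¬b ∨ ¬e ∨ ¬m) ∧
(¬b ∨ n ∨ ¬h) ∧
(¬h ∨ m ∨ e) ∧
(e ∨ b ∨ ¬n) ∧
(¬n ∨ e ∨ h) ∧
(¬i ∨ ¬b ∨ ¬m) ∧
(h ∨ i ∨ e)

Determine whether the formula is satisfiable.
No

No, the formula is not satisfiable.

No assignment of truth values to the variables can make all 26 clauses true simultaneously.

The formula is UNSAT (unsatisfiable).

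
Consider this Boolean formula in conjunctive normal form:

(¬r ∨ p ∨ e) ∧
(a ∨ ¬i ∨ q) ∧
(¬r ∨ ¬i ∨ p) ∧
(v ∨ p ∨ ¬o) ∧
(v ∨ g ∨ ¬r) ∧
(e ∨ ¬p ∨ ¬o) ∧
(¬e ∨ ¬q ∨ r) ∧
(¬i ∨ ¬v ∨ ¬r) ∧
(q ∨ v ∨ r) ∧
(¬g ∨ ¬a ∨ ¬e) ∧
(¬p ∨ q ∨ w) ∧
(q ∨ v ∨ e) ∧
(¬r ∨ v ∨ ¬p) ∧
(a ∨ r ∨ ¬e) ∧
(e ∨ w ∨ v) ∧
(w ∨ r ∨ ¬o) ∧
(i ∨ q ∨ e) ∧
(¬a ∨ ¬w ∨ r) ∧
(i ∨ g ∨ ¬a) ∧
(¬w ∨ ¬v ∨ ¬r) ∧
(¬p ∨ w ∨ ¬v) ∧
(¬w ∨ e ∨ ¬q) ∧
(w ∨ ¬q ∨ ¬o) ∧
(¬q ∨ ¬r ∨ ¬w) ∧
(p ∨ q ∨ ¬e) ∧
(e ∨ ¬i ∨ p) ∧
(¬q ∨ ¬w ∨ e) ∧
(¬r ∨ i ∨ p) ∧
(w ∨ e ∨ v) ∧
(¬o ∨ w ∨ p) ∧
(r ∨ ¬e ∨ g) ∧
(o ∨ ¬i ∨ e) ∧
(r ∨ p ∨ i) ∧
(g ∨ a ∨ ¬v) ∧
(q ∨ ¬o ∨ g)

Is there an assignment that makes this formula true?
No

No, the formula is not satisfiable.

No assignment of truth values to the variables can make all 35 clauses true simultaneously.

The formula is UNSAT (unsatisfiable).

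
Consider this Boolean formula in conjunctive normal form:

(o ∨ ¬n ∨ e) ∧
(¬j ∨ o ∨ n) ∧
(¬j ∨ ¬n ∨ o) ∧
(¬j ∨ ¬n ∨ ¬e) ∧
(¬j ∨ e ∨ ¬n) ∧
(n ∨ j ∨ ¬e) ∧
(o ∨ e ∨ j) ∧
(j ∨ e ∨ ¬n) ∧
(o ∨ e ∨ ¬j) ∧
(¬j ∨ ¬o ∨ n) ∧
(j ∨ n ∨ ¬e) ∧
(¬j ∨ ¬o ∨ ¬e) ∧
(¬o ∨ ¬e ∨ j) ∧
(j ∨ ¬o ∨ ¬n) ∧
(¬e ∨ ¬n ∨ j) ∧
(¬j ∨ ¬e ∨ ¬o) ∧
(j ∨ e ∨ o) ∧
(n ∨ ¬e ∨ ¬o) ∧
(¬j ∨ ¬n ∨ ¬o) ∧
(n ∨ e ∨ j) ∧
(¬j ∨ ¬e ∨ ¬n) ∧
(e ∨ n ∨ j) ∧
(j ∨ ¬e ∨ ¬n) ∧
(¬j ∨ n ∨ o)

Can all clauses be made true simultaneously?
No

No, the formula is not satisfiable.

No assignment of truth values to the variables can make all 24 clauses true simultaneously.

The formula is UNSAT (unsatisfiable).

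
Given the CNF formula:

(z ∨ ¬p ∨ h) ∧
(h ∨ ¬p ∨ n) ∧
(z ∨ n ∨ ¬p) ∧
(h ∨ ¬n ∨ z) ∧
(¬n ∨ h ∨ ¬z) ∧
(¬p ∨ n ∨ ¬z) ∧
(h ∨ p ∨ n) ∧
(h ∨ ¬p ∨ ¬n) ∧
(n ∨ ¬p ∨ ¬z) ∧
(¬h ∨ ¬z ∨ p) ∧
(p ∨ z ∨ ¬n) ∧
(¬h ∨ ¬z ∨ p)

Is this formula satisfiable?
Yes

Yes, the formula is satisfiable.

One satisfying assignment is: h=True, n=False, p=False, z=False

Verification: With this assignment, all 12 clauses evaluate to true.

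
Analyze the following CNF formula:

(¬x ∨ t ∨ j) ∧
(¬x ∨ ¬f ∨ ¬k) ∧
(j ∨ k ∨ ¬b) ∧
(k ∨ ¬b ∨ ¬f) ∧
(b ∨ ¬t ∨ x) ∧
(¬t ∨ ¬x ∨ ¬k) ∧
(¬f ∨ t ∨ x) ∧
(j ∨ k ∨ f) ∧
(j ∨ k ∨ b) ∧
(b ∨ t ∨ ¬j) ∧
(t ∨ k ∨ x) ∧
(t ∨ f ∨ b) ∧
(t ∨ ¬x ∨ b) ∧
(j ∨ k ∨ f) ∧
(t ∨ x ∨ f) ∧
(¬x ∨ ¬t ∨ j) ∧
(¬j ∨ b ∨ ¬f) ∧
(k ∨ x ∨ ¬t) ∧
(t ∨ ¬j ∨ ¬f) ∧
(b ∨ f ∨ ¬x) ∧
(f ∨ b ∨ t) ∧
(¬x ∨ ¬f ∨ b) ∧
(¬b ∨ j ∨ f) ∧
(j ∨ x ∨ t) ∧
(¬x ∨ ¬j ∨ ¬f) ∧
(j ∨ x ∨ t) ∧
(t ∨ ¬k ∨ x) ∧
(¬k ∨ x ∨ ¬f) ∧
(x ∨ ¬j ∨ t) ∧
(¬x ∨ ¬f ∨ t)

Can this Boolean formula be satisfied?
Yes

Yes, the formula is satisfiable.

One satisfying assignment is: k=False, b=True, t=False, f=False, x=True, j=True

Verification: With this assignment, all 30 clauses evaluate to true.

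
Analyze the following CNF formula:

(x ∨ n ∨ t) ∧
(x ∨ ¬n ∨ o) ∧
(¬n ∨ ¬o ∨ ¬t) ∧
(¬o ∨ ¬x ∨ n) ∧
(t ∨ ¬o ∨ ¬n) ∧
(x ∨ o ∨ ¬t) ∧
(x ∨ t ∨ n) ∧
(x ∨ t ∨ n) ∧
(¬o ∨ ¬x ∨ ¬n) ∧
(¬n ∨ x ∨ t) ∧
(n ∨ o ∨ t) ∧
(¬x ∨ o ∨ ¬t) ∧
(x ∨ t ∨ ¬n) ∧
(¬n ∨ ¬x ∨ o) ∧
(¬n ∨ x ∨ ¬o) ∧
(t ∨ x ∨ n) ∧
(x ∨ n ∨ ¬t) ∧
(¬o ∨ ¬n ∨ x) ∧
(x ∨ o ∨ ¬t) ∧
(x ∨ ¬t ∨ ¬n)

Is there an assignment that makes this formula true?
No

No, the formula is not satisfiable.

No assignment of truth values to the variables can make all 20 clauses true simultaneously.

The formula is UNSAT (unsatisfiable).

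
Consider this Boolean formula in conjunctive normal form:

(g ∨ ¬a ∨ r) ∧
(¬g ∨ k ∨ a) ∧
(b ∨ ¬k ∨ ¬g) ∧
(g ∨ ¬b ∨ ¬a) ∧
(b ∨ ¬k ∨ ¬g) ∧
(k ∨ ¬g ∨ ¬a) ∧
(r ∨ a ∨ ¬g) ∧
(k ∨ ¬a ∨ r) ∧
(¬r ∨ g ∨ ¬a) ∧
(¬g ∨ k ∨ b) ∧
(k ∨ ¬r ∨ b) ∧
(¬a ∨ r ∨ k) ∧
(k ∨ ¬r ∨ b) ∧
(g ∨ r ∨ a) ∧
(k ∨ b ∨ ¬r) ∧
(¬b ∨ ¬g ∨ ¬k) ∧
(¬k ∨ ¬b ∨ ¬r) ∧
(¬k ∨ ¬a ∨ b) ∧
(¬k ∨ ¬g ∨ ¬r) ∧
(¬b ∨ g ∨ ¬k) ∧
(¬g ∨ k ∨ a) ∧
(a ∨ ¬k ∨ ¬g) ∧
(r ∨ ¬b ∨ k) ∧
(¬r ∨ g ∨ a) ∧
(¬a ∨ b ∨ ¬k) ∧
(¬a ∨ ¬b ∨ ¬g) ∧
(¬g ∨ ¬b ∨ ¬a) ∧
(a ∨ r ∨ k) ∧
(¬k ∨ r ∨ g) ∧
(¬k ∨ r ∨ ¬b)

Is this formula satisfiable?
No

No, the formula is not satisfiable.

No assignment of truth values to the variables can make all 30 clauses true simultaneously.

The formula is UNSAT (unsatisfiable).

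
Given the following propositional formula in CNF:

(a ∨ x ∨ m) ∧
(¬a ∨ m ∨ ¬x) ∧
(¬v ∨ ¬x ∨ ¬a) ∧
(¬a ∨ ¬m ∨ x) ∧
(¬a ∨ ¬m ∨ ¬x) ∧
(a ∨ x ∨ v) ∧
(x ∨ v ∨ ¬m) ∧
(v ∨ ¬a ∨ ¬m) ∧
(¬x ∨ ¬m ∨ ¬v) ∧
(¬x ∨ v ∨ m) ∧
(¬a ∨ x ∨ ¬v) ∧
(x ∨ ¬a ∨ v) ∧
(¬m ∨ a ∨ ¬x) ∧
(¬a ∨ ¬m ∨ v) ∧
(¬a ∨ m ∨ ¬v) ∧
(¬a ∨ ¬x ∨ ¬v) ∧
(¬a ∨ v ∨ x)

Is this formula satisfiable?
Yes

Yes, the formula is satisfiable.

One satisfying assignment is: x=True, a=False, v=True, m=False

Verification: With this assignment, all 17 clauses evaluate to true.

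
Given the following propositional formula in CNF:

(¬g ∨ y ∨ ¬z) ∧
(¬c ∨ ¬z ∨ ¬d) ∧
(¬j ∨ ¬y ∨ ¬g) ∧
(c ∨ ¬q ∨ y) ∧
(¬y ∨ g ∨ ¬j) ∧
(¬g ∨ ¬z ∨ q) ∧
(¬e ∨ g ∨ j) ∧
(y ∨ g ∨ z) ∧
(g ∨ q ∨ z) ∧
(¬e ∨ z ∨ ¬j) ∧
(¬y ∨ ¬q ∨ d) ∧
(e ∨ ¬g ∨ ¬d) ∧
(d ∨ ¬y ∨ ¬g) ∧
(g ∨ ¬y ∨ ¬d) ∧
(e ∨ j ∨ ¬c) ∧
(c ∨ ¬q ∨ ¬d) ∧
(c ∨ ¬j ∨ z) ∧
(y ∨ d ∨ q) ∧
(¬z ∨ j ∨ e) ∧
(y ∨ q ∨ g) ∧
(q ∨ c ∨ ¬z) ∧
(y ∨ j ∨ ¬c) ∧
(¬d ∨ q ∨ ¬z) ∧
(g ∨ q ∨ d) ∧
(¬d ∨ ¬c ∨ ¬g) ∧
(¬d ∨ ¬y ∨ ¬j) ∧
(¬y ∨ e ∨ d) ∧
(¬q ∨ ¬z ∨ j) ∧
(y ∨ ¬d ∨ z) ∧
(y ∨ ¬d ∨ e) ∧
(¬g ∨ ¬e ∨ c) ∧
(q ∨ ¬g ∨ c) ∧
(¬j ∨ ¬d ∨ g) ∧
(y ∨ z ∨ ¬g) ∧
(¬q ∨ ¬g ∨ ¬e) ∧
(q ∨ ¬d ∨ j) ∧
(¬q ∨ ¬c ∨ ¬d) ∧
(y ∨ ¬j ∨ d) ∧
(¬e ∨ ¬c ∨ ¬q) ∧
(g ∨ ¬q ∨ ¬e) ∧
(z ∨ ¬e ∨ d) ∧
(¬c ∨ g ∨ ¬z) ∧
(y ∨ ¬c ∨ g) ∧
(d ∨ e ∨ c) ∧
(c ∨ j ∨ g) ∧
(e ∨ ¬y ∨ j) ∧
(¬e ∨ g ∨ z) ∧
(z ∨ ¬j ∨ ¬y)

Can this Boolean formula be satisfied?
No

No, the formula is not satisfiable.

No assignment of truth values to the variables can make all 48 clauses true simultaneously.

The formula is UNSAT (unsatisfiable).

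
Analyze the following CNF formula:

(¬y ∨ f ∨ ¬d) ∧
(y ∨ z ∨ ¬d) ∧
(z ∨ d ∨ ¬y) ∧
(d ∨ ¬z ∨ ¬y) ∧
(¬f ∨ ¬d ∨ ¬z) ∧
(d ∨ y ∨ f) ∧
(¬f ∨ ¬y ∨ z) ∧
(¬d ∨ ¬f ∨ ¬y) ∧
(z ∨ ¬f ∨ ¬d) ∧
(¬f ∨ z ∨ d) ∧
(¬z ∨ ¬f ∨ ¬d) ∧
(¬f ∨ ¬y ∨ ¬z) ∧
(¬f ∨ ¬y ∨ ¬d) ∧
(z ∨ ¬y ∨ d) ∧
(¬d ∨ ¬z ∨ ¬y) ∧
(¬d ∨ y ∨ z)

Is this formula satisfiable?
Yes

Yes, the formula is satisfiable.

One satisfying assignment is: z=True, f=True, d=False, y=False

Verification: With this assignment, all 16 clauses evaluate to true.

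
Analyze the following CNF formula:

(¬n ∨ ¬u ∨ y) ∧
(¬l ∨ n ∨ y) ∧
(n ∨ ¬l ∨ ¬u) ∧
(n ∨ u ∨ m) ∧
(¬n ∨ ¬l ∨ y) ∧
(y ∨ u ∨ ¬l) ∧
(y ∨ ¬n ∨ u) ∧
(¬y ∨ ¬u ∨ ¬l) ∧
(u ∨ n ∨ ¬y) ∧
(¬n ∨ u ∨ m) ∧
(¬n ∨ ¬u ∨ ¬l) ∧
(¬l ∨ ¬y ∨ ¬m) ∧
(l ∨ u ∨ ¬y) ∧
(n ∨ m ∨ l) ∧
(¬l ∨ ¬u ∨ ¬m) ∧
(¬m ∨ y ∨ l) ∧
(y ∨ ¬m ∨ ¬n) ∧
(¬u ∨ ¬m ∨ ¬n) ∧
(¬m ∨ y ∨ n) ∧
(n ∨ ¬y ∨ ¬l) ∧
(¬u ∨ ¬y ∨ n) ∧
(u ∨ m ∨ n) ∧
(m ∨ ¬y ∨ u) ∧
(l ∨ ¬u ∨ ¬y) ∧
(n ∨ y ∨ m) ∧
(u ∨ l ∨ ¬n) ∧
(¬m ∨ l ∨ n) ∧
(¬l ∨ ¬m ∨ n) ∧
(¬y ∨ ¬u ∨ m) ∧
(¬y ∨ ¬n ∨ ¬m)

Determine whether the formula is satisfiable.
No

No, the formula is not satisfiable.

No assignment of truth values to the variables can make all 30 clauses true simultaneously.

The formula is UNSAT (unsatisfiable).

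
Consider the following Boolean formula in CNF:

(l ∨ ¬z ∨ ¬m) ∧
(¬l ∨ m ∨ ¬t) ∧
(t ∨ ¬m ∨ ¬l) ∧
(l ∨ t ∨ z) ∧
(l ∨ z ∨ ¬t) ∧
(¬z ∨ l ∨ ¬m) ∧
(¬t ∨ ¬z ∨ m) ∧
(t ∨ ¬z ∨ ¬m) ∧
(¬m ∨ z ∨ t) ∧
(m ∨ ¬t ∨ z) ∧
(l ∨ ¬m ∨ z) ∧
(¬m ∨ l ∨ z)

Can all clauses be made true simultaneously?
Yes

Yes, the formula is satisfiable.

One satisfying assignment is: l=False, z=True, t=False, m=False

Verification: With this assignment, all 12 clauses evaluate to true.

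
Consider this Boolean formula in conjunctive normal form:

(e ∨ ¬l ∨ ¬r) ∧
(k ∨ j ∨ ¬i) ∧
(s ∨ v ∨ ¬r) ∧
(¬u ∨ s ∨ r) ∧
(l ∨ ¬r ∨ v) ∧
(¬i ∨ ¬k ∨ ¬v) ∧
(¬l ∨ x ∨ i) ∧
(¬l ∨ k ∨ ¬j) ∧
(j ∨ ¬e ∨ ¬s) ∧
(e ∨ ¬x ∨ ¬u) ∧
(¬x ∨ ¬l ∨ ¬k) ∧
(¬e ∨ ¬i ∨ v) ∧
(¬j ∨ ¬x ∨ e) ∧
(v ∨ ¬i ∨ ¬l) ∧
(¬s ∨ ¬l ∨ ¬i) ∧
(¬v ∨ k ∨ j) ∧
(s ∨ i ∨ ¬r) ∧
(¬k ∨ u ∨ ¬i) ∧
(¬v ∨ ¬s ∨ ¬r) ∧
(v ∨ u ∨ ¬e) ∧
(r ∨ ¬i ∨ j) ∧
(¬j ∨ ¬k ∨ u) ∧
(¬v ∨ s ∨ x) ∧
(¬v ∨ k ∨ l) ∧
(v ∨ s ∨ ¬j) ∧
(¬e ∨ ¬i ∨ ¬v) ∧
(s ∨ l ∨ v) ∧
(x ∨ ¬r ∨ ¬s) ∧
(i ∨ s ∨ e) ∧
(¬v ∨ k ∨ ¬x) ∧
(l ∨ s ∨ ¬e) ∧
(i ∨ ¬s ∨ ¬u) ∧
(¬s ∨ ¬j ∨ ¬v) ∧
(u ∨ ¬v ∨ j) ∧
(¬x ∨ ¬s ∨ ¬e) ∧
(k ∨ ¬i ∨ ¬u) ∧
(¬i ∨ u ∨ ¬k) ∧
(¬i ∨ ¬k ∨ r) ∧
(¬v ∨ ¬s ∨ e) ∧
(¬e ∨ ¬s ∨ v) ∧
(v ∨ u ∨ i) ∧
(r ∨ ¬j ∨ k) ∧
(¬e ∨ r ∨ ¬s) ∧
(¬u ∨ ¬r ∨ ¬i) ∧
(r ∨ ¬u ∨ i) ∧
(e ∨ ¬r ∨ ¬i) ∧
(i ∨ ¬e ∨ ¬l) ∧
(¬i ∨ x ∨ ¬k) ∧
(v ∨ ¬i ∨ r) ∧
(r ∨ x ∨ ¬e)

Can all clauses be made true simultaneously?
No

No, the formula is not satisfiable.

No assignment of truth values to the variables can make all 50 clauses true simultaneously.

The formula is UNSAT (unsatisfiable).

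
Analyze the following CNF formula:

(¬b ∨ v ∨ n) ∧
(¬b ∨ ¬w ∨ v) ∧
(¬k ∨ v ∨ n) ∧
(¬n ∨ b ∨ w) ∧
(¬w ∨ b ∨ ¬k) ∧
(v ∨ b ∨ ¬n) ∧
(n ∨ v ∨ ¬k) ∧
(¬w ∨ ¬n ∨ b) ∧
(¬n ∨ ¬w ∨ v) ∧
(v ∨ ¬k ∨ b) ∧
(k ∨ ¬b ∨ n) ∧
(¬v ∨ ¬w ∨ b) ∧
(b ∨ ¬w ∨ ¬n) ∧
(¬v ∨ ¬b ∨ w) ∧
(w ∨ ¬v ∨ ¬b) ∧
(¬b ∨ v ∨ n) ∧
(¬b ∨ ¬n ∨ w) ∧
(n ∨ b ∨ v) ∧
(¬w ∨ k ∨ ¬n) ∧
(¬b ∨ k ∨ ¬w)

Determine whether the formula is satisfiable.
Yes

Yes, the formula is satisfiable.

One satisfying assignment is: w=False, b=False, n=False, k=False, v=True

Verification: With this assignment, all 20 clauses evaluate to true.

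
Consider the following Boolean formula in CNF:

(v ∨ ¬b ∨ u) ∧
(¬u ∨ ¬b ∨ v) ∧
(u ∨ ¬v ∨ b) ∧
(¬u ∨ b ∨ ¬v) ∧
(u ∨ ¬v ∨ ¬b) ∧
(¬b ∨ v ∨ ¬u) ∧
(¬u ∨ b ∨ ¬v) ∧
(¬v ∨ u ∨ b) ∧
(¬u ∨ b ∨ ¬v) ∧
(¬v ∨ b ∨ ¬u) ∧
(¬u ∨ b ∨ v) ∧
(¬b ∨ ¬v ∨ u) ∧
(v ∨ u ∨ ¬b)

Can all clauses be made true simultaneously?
Yes

Yes, the formula is satisfiable.

One satisfying assignment is: u=False, b=False, v=False

Verification: With this assignment, all 13 clauses evaluate to true.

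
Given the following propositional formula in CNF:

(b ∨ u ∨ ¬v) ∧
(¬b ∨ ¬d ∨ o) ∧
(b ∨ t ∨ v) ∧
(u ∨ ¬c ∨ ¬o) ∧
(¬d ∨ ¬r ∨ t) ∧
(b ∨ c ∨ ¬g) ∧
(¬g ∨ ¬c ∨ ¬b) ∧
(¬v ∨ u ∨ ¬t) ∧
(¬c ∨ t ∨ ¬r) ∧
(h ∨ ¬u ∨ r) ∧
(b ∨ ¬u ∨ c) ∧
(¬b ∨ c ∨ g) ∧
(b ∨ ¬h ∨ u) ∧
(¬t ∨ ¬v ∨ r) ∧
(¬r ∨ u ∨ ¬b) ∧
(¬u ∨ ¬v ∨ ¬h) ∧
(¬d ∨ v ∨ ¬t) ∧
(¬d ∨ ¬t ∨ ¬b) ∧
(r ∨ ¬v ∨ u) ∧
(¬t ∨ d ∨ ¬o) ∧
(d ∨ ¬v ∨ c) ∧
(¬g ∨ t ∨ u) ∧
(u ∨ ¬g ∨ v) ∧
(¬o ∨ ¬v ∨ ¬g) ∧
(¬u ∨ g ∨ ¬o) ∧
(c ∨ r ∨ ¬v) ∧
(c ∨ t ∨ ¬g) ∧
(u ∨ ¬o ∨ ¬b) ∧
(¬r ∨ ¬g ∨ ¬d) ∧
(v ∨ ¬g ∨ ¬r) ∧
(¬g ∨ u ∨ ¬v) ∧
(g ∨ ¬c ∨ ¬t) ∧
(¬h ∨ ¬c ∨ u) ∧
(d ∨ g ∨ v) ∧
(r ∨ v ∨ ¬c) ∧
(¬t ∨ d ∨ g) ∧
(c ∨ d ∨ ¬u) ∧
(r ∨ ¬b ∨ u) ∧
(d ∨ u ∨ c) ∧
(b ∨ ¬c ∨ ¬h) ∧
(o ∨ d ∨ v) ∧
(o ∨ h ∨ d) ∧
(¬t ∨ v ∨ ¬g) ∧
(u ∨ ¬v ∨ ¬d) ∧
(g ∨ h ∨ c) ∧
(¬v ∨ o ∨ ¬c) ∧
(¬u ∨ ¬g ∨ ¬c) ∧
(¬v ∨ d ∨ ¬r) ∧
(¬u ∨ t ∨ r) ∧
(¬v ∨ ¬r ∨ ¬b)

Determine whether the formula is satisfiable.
No

No, the formula is not satisfiable.

No assignment of truth values to the variables can make all 50 clauses true simultaneously.

The formula is UNSAT (unsatisfiable).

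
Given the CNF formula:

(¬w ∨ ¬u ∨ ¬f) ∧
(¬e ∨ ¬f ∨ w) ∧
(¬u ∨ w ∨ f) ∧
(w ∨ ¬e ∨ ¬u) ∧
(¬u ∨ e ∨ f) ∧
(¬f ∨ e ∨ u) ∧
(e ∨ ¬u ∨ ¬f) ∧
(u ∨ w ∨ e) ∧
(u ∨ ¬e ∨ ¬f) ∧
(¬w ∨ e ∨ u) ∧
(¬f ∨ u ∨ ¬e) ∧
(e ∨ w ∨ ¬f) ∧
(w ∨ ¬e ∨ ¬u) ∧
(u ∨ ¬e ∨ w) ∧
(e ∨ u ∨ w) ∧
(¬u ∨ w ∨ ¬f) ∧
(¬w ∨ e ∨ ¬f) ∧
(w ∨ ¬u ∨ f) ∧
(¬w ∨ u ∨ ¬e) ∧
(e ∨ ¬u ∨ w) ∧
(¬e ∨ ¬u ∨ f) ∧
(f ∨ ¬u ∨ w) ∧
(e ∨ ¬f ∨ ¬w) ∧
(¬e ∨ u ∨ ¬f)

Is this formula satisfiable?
No

No, the formula is not satisfiable.

No assignment of truth values to the variables can make all 24 clauses true simultaneously.

The formula is UNSAT (unsatisfiable).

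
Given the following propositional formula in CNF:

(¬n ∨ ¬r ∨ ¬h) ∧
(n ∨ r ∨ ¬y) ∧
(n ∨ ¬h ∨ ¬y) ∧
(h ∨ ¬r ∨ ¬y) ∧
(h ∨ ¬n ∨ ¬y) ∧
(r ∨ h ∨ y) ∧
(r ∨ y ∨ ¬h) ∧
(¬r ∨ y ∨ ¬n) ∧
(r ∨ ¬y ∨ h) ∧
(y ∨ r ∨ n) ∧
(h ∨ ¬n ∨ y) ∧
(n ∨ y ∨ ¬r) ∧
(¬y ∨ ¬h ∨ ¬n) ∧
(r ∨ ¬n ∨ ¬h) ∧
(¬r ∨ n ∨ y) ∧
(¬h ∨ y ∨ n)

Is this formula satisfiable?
No

No, the formula is not satisfiable.

No assignment of truth values to the variables can make all 16 clauses true simultaneously.

The formula is UNSAT (unsatisfiable).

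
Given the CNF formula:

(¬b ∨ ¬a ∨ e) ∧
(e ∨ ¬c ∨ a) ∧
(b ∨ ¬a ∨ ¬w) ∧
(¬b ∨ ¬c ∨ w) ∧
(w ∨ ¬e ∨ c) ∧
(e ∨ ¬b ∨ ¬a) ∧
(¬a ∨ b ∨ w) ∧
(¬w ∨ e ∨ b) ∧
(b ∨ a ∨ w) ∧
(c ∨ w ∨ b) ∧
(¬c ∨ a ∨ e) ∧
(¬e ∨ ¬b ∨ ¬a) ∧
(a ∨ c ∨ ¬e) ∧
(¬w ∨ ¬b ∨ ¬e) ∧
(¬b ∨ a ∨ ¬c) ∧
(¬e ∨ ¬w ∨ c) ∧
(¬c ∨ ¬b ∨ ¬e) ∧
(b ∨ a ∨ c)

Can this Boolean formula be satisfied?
Yes

Yes, the formula is satisfiable.

One satisfying assignment is: e=True, a=False, c=True, w=True, b=False

Verification: With this assignment, all 18 clauses evaluate to true.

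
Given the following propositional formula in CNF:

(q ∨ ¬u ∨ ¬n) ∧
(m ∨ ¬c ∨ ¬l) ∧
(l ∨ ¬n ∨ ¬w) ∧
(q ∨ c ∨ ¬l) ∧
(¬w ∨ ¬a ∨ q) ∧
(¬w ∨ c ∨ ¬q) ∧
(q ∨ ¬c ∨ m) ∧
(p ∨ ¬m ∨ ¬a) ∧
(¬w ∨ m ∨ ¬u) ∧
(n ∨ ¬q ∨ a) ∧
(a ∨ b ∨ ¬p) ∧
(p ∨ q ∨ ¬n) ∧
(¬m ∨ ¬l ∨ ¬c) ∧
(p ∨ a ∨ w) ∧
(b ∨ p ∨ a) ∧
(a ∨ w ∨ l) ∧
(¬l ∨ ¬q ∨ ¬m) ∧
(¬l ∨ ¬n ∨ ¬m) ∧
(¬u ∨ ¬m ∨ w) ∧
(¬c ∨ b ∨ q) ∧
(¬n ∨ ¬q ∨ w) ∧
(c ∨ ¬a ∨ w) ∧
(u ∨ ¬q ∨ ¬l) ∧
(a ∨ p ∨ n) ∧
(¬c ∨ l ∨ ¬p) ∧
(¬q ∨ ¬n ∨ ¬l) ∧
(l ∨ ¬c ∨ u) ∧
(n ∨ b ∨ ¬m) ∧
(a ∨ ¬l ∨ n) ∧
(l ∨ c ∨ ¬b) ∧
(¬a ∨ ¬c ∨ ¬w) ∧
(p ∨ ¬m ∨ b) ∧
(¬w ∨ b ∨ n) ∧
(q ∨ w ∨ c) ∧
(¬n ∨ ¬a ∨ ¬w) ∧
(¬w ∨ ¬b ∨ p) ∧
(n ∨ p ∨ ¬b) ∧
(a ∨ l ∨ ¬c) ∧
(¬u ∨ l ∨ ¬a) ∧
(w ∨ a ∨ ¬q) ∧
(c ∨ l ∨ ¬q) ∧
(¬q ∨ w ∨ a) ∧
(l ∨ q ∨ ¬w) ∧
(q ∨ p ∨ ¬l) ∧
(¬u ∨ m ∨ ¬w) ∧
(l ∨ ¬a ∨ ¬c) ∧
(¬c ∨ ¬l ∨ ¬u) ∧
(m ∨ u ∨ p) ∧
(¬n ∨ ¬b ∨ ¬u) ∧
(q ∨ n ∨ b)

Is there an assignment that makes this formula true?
No

No, the formula is not satisfiable.

No assignment of truth values to the variables can make all 50 clauses true simultaneously.

The formula is UNSAT (unsatisfiable).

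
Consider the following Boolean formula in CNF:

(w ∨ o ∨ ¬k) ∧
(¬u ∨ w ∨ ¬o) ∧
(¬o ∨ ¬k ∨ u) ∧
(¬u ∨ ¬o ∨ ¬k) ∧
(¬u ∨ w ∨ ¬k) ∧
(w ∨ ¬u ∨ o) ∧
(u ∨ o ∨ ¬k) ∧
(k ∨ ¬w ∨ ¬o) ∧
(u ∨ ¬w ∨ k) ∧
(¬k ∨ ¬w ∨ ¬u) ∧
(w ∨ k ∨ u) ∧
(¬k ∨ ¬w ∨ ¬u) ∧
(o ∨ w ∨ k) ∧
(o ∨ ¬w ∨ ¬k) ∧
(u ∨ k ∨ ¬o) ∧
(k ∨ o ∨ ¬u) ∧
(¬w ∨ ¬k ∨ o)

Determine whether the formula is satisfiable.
No

No, the formula is not satisfiable.

No assignment of truth values to the variables can make all 17 clauses true simultaneously.

The formula is UNSAT (unsatisfiable).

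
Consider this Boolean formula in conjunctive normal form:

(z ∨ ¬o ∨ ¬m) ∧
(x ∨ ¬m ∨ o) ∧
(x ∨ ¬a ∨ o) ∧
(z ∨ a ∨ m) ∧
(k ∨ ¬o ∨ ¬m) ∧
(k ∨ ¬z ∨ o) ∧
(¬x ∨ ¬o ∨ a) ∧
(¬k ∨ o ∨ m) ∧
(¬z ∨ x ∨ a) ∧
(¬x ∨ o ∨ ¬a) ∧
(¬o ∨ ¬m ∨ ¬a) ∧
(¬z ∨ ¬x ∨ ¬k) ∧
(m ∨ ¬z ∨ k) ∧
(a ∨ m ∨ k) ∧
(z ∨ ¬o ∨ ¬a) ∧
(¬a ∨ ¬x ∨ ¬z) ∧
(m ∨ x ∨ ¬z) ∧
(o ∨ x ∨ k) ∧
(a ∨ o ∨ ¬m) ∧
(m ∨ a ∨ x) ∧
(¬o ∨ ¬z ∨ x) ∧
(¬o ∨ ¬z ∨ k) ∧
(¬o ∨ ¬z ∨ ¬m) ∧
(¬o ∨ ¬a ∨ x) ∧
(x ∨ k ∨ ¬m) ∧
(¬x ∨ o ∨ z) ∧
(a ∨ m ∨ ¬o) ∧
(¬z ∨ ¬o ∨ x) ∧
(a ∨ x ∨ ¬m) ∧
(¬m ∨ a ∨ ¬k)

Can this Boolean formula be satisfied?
No

No, the formula is not satisfiable.

No assignment of truth values to the variables can make all 30 clauses true simultaneously.

The formula is UNSAT (unsatisfiable).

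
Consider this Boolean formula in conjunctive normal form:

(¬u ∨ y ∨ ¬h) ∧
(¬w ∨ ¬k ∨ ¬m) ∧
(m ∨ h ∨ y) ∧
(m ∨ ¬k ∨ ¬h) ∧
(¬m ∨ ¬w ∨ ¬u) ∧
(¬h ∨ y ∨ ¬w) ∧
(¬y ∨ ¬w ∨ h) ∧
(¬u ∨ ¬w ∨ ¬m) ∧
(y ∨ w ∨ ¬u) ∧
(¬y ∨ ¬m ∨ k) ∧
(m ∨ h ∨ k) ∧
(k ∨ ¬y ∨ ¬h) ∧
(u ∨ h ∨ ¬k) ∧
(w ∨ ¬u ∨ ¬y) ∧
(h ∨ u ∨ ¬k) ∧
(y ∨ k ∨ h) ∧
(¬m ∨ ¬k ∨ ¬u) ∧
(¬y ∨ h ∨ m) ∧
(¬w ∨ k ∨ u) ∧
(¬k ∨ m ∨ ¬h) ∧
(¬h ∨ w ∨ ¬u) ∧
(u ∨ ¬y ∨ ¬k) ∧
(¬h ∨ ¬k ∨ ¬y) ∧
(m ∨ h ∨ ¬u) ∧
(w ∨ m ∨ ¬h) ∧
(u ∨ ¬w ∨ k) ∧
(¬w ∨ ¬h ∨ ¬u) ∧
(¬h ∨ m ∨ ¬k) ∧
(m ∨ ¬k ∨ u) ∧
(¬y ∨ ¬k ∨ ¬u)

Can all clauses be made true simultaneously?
Yes

Yes, the formula is satisfiable.

One satisfying assignment is: h=True, m=True, k=True, y=False, w=False, u=False

Verification: With this assignment, all 30 clauses evaluate to true.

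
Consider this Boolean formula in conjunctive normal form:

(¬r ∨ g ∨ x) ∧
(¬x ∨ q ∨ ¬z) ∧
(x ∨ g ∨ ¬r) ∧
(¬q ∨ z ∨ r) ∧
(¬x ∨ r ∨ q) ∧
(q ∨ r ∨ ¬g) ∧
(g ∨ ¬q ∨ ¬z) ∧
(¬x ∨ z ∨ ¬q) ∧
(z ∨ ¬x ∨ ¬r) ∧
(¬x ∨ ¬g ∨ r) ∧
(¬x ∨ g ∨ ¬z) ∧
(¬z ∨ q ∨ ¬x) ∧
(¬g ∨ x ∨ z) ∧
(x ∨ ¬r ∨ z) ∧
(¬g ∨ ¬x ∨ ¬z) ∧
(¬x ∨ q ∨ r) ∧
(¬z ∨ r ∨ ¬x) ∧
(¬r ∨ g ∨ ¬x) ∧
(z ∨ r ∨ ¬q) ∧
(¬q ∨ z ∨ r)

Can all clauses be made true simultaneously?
Yes

Yes, the formula is satisfiable.

One satisfying assignment is: g=False, r=False, q=False, x=False, z=False

Verification: With this assignment, all 20 clauses evaluate to true.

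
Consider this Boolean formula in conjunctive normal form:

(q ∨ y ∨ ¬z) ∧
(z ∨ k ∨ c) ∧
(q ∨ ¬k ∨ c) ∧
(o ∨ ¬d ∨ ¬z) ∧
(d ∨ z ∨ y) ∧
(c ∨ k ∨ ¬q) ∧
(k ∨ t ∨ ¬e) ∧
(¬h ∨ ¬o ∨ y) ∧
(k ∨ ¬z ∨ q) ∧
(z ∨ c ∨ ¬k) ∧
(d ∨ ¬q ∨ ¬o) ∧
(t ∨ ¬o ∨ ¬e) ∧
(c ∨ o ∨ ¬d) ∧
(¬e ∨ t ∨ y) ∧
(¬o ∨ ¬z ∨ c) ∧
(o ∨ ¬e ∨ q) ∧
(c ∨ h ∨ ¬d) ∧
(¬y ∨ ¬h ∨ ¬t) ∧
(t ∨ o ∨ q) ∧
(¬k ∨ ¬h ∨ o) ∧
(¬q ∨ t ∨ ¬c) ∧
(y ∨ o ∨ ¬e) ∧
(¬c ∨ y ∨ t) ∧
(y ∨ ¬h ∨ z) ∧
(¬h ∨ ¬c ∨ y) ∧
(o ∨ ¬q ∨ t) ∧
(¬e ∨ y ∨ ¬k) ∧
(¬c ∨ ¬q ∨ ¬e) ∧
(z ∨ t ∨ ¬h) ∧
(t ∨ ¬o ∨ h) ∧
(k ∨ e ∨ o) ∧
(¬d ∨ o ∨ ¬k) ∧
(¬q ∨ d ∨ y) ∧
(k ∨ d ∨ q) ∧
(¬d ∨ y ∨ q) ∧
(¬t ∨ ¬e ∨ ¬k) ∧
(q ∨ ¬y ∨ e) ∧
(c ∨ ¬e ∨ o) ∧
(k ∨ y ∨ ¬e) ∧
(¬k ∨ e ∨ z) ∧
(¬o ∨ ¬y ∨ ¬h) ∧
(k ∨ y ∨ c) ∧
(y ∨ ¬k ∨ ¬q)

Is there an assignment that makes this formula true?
Yes

Yes, the formula is satisfiable.

One satisfying assignment is: e=True, q=False, h=False, o=True, c=True, t=True, d=True, y=True, k=False, z=False

Verification: With this assignment, all 43 clauses evaluate to true.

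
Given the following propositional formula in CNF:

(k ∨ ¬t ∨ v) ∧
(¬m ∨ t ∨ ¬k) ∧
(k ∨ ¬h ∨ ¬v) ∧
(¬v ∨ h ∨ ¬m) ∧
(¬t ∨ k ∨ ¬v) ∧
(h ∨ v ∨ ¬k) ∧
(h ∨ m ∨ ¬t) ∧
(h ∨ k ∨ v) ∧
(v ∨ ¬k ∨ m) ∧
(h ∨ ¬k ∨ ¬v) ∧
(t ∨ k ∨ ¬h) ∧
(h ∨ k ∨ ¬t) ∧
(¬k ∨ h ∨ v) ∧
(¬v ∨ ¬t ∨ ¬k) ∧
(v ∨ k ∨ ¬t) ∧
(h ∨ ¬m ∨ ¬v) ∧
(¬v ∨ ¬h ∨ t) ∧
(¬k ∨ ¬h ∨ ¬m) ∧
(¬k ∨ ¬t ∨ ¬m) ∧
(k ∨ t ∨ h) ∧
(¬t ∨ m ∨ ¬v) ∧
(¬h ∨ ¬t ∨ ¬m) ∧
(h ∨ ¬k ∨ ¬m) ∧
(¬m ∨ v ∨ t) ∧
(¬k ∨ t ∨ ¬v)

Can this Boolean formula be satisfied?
No

No, the formula is not satisfiable.

No assignment of truth values to the variables can make all 25 clauses true simultaneously.

The formula is UNSAT (unsatisfiable).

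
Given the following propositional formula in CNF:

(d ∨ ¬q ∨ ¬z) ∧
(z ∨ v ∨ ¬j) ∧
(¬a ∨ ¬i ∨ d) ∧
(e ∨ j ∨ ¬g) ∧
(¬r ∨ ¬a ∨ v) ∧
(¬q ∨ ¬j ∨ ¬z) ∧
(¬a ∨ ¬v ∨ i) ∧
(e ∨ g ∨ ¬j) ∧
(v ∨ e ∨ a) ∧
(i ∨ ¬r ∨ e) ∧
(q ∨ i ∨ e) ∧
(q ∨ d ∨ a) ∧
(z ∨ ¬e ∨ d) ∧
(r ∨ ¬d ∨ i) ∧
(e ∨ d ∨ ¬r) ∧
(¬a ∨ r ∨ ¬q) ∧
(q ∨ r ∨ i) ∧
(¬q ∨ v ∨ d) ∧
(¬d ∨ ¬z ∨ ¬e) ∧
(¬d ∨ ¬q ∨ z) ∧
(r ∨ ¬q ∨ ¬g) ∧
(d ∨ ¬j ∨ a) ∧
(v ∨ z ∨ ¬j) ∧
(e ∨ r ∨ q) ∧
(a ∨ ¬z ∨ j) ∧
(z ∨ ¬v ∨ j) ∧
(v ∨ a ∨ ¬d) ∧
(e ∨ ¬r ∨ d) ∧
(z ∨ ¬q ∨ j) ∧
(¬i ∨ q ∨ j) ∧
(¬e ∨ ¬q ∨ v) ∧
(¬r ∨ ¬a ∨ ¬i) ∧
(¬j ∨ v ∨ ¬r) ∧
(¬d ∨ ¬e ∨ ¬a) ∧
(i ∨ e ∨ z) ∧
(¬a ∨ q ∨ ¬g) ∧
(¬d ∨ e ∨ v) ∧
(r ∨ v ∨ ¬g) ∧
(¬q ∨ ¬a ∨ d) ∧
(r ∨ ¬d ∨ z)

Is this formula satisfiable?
Yes

Yes, the formula is satisfiable.

One satisfying assignment is: g=True, q=False, r=True, v=True, i=True, e=False, a=False, z=False, d=True, j=True

Verification: With this assignment, all 40 clauses evaluate to true.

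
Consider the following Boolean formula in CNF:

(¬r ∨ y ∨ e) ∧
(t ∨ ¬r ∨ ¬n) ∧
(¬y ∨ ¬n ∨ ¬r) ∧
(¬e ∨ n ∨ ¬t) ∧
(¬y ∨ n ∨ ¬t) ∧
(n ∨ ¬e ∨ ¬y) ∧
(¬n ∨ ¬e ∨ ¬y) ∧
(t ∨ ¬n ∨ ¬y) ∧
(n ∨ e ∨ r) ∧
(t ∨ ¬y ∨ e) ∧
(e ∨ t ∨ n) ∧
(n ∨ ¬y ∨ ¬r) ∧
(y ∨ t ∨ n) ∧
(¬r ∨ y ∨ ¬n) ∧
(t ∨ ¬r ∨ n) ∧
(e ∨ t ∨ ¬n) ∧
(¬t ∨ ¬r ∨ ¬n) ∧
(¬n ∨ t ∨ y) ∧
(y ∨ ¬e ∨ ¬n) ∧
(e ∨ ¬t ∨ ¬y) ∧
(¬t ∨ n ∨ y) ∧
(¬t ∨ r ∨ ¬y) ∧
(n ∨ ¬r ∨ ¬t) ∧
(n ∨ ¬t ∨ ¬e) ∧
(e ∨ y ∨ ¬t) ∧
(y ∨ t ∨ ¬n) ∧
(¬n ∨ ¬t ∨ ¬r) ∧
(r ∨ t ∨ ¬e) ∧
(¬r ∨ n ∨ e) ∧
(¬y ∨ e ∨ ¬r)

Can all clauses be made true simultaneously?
No

No, the formula is not satisfiable.

No assignment of truth values to the variables can make all 30 clauses true simultaneously.

The formula is UNSAT (unsatisfiable).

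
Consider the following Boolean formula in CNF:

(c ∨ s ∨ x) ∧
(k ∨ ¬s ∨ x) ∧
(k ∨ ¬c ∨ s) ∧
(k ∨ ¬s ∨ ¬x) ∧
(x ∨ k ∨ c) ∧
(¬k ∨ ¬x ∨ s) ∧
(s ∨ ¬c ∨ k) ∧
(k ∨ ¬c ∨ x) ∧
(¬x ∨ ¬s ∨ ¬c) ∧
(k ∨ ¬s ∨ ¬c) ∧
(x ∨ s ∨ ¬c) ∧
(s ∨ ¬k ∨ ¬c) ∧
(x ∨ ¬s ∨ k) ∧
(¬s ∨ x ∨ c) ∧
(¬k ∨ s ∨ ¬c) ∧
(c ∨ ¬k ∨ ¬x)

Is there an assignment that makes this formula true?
Yes

Yes, the formula is satisfiable.

One satisfying assignment is: x=True, s=False, c=False, k=False

Verification: With this assignment, all 16 clauses evaluate to true.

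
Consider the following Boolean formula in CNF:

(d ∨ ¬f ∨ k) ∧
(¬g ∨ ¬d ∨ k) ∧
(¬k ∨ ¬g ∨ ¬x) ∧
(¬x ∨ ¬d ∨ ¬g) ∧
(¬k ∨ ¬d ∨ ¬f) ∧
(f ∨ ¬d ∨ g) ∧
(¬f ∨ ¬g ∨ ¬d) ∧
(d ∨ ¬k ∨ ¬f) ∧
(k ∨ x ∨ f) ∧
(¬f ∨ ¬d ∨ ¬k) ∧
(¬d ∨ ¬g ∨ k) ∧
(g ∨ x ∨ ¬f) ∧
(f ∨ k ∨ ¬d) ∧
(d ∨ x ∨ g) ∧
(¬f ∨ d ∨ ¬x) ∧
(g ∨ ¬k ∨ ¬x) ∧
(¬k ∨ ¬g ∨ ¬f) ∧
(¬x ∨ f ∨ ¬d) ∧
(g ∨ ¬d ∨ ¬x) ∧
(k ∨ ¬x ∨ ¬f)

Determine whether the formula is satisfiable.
Yes

Yes, the formula is satisfiable.

One satisfying assignment is: k=False, x=True, f=False, d=False, g=False

Verification: With this assignment, all 20 clauses evaluate to true.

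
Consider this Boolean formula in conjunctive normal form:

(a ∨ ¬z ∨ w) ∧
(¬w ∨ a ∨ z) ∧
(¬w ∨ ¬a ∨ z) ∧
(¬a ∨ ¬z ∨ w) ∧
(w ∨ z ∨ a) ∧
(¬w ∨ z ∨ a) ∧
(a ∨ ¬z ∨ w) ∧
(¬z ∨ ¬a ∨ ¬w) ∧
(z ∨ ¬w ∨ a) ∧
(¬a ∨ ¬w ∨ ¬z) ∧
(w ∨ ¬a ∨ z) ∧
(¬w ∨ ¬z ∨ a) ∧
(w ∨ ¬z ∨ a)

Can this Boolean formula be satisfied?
No

No, the formula is not satisfiable.

No assignment of truth values to the variables can make all 13 clauses true simultaneously.

The formula is UNSAT (unsatisfiable).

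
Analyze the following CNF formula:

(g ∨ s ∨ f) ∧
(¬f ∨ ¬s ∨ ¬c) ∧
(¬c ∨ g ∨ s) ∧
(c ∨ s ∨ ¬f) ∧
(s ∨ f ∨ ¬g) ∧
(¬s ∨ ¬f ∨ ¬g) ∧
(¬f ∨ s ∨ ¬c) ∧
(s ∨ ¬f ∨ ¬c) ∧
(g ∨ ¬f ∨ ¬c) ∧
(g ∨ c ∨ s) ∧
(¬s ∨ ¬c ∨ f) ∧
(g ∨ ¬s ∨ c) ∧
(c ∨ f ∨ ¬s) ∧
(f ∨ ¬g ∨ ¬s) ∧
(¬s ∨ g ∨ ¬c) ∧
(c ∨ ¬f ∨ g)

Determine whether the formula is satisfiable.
No

No, the formula is not satisfiable.

No assignment of truth values to the variables can make all 16 clauses true simultaneously.

The formula is UNSAT (unsatisfiable).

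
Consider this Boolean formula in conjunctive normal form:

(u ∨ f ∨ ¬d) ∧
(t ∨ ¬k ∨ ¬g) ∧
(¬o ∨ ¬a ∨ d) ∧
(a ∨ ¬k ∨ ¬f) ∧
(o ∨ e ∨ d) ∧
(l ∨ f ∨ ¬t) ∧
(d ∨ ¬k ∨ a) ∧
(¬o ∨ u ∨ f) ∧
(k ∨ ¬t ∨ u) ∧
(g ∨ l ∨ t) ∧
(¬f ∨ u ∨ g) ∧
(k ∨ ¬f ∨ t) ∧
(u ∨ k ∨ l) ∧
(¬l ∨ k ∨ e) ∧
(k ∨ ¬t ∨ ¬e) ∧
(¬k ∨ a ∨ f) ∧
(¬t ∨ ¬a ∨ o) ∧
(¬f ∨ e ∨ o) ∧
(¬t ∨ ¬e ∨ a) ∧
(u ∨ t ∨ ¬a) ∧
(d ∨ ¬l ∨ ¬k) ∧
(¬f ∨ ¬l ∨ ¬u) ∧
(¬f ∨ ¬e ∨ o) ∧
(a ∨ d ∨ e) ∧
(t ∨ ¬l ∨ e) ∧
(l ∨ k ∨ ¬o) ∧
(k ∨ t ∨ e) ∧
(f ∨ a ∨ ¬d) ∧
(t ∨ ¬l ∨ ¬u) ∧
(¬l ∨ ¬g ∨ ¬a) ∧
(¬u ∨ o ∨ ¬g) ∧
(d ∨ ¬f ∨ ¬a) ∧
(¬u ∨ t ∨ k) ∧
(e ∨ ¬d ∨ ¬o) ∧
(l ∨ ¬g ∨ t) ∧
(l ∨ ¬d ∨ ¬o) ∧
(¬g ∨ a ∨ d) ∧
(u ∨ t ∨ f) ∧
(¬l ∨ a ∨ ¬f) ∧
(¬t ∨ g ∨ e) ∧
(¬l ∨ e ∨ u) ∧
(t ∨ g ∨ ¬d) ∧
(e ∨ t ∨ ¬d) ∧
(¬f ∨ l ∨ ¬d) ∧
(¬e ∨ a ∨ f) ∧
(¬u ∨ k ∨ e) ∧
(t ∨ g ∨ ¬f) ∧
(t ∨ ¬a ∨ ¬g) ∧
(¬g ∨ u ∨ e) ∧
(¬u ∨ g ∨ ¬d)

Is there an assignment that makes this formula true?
No

No, the formula is not satisfiable.

No assignment of truth values to the variables can make all 50 clauses true simultaneously.

The formula is UNSAT (unsatisfiable).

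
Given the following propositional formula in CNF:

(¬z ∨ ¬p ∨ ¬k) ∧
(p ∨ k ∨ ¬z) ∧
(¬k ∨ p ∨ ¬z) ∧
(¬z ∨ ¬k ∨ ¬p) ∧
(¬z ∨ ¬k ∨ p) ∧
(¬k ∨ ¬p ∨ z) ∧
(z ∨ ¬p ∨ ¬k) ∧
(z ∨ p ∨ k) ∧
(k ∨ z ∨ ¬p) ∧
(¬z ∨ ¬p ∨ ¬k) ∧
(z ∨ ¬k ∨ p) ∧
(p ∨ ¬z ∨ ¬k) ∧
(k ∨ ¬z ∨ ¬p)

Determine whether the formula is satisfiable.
No

No, the formula is not satisfiable.

No assignment of truth values to the variables can make all 13 clauses true simultaneously.

The formula is UNSAT (unsatisfiable).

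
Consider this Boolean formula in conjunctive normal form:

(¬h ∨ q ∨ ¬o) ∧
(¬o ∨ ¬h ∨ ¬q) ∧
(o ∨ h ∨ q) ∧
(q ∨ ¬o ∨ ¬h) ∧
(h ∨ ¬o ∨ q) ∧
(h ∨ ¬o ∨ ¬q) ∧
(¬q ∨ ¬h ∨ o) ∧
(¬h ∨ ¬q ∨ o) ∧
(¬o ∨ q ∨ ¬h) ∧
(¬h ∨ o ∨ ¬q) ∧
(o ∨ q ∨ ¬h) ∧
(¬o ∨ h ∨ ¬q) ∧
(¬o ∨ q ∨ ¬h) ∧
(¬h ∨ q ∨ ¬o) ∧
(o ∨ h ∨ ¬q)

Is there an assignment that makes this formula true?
No

No, the formula is not satisfiable.

No assignment of truth values to the variables can make all 15 clauses true simultaneously.

The formula is UNSAT (unsatisfiable).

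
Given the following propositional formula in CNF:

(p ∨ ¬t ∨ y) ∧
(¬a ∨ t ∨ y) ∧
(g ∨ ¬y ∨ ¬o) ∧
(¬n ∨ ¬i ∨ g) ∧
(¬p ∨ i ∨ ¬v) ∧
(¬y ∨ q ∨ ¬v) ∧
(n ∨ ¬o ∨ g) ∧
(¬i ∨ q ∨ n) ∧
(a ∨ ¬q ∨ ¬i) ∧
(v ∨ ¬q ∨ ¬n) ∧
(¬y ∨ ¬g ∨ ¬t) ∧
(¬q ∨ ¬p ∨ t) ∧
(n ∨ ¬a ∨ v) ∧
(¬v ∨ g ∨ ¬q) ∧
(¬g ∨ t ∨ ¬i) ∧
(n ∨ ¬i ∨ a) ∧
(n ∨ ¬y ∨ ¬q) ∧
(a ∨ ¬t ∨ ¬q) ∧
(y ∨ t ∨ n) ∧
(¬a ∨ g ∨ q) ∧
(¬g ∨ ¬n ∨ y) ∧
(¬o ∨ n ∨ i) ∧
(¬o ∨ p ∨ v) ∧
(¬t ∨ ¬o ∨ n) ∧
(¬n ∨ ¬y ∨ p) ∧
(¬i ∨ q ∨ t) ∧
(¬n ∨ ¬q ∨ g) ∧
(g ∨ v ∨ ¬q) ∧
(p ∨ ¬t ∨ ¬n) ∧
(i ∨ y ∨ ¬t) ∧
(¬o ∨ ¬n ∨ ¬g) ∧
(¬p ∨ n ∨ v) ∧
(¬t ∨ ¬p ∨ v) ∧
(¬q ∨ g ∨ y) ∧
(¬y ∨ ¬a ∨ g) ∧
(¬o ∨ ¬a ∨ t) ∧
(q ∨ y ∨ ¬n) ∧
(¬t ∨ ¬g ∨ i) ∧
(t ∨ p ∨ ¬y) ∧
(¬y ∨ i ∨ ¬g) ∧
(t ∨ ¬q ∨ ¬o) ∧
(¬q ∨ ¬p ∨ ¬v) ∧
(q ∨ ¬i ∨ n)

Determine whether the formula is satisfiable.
Yes

Yes, the formula is satisfiable.

One satisfying assignment is: g=False, p=False, q=False, v=False, i=False, o=False, t=True, y=True, n=False, a=False

Verification: With this assignment, all 43 clauses evaluate to true.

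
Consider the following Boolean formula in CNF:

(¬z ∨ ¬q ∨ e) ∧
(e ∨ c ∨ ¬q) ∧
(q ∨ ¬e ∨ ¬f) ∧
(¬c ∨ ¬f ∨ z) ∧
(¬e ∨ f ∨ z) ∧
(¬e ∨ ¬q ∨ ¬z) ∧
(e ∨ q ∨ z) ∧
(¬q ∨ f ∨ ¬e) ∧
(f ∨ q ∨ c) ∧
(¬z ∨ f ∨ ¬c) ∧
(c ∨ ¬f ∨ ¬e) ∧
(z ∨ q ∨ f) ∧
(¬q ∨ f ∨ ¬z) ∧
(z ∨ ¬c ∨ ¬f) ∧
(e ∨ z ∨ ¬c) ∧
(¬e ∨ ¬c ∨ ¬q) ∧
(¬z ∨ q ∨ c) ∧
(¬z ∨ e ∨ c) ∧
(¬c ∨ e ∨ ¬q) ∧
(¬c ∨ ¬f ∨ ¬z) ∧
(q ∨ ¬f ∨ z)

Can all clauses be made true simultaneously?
No

No, the formula is not satisfiable.

No assignment of truth values to the variables can make all 21 clauses true simultaneously.

The formula is UNSAT (unsatisfiable).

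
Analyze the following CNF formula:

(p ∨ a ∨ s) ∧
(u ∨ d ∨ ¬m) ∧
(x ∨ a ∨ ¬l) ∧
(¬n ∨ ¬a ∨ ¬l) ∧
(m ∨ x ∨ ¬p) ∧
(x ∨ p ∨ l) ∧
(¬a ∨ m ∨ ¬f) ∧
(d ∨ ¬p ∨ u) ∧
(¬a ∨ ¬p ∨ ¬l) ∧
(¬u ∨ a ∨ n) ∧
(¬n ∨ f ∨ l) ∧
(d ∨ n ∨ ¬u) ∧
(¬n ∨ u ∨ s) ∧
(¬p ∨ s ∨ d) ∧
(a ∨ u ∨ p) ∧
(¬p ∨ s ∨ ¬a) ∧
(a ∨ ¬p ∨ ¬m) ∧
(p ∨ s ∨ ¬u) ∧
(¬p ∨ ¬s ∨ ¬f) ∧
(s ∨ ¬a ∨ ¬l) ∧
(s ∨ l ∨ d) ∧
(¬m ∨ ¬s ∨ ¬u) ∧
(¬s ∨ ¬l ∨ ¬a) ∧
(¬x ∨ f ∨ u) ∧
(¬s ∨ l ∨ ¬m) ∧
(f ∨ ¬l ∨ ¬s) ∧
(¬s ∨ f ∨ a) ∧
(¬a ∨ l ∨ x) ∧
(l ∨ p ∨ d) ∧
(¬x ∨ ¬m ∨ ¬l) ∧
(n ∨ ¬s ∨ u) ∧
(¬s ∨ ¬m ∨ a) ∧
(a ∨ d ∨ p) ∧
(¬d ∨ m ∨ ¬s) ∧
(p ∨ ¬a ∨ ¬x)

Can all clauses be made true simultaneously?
Yes

Yes, the formula is satisfiable.

One satisfying assignment is: d=True, x=True, n=False, m=False, l=True, p=True, u=False, f=True, s=False, a=False

Verification: With this assignment, all 35 clauses evaluate to true.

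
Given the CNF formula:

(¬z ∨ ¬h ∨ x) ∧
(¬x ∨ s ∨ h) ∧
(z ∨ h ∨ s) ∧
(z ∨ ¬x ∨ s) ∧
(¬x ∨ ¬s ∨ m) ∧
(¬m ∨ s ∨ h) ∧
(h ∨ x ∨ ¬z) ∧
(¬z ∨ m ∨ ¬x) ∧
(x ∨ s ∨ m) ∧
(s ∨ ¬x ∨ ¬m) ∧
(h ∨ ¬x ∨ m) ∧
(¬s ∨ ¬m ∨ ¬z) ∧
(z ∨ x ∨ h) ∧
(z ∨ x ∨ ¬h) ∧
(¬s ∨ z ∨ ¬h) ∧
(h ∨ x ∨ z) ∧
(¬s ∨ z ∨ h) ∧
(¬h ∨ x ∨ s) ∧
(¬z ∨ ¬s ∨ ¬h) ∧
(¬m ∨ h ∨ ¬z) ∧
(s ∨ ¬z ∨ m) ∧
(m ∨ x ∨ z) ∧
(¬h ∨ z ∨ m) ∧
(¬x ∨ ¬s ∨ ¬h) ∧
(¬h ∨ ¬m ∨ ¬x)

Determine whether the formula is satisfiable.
No

No, the formula is not satisfiable.

No assignment of truth values to the variables can make all 25 clauses true simultaneously.

The formula is UNSAT (unsatisfiable).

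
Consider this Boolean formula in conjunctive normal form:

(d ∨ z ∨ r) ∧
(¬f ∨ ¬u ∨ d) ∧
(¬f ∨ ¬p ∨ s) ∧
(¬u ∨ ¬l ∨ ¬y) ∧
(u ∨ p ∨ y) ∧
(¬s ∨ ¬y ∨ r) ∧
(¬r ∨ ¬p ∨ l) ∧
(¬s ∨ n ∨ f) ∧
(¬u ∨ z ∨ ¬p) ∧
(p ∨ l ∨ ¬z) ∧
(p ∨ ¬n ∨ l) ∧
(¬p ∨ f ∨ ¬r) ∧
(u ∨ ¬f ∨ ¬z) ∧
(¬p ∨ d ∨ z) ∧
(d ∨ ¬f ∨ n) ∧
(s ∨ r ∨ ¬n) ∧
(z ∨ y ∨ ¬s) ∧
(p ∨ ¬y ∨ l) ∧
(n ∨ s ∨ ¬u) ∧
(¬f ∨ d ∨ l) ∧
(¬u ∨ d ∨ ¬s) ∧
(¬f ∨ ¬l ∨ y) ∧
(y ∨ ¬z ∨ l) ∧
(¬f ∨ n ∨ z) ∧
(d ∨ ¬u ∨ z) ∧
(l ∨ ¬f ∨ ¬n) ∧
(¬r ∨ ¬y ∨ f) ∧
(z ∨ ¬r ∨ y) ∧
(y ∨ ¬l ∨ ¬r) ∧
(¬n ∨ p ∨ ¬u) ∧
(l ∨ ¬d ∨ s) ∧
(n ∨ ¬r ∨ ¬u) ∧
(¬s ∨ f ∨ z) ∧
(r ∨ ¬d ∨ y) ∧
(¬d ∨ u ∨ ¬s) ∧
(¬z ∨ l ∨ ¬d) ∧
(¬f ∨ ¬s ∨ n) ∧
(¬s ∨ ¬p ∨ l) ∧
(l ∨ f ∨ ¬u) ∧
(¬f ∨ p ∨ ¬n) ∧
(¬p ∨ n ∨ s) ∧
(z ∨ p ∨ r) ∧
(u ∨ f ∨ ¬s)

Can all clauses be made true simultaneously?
Yes

Yes, the formula is satisfiable.

One satisfying assignment is: z=True, p=False, s=False, l=True, d=True, r=False, n=False, y=True, f=False, u=False

Verification: With this assignment, all 43 clauses evaluate to true.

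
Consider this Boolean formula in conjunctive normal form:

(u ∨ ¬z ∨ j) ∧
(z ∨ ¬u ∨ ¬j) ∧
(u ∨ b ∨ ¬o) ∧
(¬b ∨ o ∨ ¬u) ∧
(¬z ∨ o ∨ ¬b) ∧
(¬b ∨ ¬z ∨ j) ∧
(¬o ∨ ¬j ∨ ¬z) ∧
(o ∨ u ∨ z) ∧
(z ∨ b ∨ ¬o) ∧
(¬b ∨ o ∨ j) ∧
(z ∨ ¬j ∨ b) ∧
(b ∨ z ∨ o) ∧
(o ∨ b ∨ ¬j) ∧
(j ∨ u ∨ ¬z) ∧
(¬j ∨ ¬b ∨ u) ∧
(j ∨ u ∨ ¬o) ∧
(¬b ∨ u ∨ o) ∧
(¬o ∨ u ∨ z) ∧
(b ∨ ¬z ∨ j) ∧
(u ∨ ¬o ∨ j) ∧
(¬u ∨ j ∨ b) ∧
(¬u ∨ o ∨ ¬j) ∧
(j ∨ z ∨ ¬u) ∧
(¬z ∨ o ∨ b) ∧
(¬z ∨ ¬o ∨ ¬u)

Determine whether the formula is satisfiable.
No

No, the formula is not satisfiable.

No assignment of truth values to the variables can make all 25 clauses true simultaneously.

The formula is UNSAT (unsatisfiable).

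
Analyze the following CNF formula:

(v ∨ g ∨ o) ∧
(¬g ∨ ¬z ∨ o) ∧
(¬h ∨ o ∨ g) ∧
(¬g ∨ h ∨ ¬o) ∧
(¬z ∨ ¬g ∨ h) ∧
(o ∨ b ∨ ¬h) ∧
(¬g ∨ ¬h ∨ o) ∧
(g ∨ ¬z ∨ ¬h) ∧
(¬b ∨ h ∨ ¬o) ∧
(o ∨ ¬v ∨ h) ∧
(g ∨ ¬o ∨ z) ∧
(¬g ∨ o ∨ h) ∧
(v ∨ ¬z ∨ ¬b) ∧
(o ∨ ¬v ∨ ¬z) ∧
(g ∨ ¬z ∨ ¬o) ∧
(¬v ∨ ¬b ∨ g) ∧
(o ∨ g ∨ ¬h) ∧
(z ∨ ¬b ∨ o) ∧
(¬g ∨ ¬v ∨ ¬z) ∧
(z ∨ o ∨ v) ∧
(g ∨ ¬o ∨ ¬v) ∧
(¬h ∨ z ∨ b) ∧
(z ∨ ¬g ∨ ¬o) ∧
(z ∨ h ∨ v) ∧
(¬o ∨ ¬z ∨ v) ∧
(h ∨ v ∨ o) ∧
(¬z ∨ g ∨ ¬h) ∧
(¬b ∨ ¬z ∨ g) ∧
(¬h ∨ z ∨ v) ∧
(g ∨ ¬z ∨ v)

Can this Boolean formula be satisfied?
No

No, the formula is not satisfiable.

No assignment of truth values to the variables can make all 30 clauses true simultaneously.

The formula is UNSAT (unsatisfiable).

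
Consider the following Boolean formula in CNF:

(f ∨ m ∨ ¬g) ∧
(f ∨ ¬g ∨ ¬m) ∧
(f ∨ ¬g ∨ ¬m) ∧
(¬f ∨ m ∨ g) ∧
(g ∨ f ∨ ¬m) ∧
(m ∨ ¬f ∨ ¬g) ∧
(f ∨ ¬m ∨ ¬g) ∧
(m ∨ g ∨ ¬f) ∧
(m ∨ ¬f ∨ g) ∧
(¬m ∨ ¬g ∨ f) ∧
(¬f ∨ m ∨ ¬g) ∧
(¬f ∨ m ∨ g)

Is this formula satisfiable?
Yes

Yes, the formula is satisfiable.

One satisfying assignment is: g=False, m=False, f=False

Verification: With this assignment, all 12 clauses evaluate to true.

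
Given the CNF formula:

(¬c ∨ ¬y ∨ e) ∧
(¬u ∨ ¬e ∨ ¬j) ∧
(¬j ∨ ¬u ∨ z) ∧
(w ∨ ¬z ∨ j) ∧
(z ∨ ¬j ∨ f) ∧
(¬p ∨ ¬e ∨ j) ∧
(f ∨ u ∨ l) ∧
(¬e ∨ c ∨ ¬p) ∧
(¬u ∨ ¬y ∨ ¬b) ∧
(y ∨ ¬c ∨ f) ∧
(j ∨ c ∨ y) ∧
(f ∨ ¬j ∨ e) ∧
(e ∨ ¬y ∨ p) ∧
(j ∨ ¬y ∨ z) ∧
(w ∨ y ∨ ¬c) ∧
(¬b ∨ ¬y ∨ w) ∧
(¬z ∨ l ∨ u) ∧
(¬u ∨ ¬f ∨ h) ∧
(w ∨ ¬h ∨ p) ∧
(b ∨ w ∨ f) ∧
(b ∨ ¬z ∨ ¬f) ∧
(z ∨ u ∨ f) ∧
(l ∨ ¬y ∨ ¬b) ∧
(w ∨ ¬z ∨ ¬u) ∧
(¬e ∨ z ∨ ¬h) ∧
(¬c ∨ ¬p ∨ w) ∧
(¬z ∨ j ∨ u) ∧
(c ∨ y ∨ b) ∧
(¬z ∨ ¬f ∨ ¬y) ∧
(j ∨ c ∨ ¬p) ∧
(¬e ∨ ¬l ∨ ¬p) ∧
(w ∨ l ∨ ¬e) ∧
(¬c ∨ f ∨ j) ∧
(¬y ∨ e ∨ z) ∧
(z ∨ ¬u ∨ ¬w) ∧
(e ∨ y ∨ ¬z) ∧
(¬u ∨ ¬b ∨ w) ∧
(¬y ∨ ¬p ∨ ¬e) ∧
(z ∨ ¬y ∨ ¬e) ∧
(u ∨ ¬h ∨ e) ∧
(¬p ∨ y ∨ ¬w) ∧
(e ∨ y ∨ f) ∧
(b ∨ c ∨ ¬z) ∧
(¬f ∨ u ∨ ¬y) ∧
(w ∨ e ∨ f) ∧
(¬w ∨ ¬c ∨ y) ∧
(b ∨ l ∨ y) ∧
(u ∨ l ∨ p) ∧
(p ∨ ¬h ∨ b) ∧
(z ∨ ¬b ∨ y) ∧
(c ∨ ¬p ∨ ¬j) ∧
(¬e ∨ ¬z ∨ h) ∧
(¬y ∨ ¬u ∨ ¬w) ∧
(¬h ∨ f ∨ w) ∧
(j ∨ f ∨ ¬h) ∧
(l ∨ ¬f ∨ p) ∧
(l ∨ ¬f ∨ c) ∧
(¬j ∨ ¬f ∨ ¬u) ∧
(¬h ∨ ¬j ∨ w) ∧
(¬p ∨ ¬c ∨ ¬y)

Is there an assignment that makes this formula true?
Yes

Yes, the formula is satisfiable.

One satisfying assignment is: h=True, l=True, z=True, c=False, w=True, y=True, u=False, f=False, e=True, p=False, j=True, b=True

Verification: With this assignment, all 60 clauses evaluate to true.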